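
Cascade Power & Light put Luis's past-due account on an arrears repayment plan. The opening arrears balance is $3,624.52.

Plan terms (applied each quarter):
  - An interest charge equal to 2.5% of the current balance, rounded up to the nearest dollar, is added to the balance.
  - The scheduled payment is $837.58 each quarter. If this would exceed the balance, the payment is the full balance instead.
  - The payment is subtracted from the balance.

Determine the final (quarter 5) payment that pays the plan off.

$538.20

Quarter 1: opening $3,624.52; interest $91.00 → $3,715.52; payment $837.58; balance $2,877.94
Quarter 2: opening $2,877.94; interest $72.00 → $2,949.94; payment $837.58; balance $2,112.36
Quarter 3: opening $2,112.36; interest $53.00 → $2,165.36; payment $837.58; balance $1,327.78
Quarter 4: opening $1,327.78; interest $34.00 → $1,361.78; payment $837.58; balance $524.20
Quarter 5: opening $524.20; interest $14.00 → $538.20; payment $538.20; balance $0.00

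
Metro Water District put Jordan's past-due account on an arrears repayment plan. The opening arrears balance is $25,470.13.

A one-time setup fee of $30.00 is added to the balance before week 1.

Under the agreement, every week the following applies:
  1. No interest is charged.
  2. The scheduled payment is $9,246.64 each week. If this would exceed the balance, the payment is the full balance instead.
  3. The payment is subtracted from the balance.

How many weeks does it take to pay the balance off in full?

3

Week 1: $25,500.13 − $9,246.64 → $16,253.49
Week 2: $16,253.49 − $9,246.64 → $7,006.85
Week 3: $7,006.85 − $7,006.85 → $0.00
Balance reaches $0.00 in week 3.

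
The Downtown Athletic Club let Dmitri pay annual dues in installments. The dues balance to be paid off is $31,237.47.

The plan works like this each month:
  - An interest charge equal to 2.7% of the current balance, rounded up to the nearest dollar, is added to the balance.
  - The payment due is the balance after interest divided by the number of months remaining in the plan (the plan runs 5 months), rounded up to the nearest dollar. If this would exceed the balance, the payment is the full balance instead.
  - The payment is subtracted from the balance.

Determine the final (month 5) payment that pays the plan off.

# | Opening | Interest | Payment | End bal
1 | $31,237.47 | $844.00 | $6,417.00 | $25,664.47
2 | $25,664.47 | $693.00 | $6,590.00 | $19,767.47
3 | $19,767.47 | $534.00 | $6,768.00 | $13,533.47
4 | $13,533.47 | $366.00 | $6,950.00 | $6,949.47
5 | $6,949.47 | $188.00 | $7,137.47 | $0.00

$7,137.47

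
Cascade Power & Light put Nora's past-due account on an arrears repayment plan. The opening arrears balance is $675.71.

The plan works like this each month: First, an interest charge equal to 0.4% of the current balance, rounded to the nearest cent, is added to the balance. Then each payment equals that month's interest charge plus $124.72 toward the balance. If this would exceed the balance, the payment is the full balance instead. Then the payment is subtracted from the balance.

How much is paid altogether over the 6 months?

$684.45

# | Opening | Interest | Payment | End bal
1 | $675.71 | $2.70 | $127.42 | $550.99
2 | $550.99 | $2.20 | $126.92 | $426.27
3 | $426.27 | $1.71 | $126.43 | $301.55
4 | $301.55 | $1.21 | $125.93 | $176.83
5 | $176.83 | $0.71 | $125.43 | $52.11
6 | $52.11 | $0.21 | $52.32 | $0.00
Total paid: $684.45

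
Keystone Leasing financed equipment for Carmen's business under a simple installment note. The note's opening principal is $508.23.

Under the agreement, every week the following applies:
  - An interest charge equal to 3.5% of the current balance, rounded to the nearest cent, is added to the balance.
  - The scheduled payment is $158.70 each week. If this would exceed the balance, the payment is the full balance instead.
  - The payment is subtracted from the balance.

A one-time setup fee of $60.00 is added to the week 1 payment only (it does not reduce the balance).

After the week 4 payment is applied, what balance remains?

Week 1: opening $508.23; interest $17.79 → $526.02; payment $158.70 (+ $60.00 fee); balance $367.32
Week 2: opening $367.32; interest $12.86 → $380.18; payment $158.70; balance $221.48
Week 3: opening $221.48; interest $7.75 → $229.23; payment $158.70; balance $70.53
Week 4: opening $70.53; interest $2.47 → $73.00; payment $73.00; balance $0.00

$0.00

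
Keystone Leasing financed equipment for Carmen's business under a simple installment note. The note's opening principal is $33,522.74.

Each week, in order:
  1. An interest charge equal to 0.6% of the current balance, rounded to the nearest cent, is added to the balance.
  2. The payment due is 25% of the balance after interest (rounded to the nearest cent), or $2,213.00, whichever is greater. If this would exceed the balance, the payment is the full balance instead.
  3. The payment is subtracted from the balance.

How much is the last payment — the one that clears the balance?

Week 1: $33,522.74 +$201.14 interest = $33,723.88; pay $8,430.97 → $25,292.91
Week 2: $25,292.91 +$151.76 interest = $25,444.67; pay $6,361.17 → $19,083.50
Week 3: $19,083.50 +$114.50 interest = $19,198.00; pay $4,799.50 → $14,398.50
Week 4: $14,398.50 +$86.39 interest = $14,484.89; pay $3,621.22 → $10,863.67
Week 5: $10,863.67 +$65.18 interest = $10,928.85; pay $2,732.21 → $8,196.64
Week 6: $8,196.64 +$49.18 interest = $8,245.82; pay $2,213.00 → $6,032.82
Week 7: $6,032.82 +$36.20 interest = $6,069.02; pay $2,213.00 → $3,856.02
Week 8: $3,856.02 +$23.14 interest = $3,879.16; pay $2,213.00 → $1,666.16
Week 9: $1,666.16 +$10.00 interest = $1,676.16; pay $1,676.16 → $0.00

$1,676.16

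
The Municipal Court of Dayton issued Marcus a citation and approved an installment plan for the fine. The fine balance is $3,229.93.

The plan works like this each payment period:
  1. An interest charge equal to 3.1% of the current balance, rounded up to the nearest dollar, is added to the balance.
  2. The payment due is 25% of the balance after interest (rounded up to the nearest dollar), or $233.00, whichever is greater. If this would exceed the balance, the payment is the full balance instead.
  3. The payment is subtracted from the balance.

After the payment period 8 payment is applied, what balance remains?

Payment period 1: opening $3,229.93; interest $101.00 → $3,330.93; payment $833.00; balance $2,497.93
Payment period 2: opening $2,497.93; interest $78.00 → $2,575.93; payment $644.00; balance $1,931.93
Payment period 3: opening $1,931.93; interest $60.00 → $1,991.93; payment $498.00; balance $1,493.93
Payment period 4: opening $1,493.93; interest $47.00 → $1,540.93; payment $386.00; balance $1,154.93
Payment period 5: opening $1,154.93; interest $36.00 → $1,190.93; payment $298.00; balance $892.93
Payment period 6: opening $892.93; interest $28.00 → $920.93; payment $233.00; balance $687.93
Payment period 7: opening $687.93; interest $22.00 → $709.93; payment $233.00; balance $476.93
Payment period 8: opening $476.93; interest $15.00 → $491.93; payment $233.00; balance $258.93

$258.93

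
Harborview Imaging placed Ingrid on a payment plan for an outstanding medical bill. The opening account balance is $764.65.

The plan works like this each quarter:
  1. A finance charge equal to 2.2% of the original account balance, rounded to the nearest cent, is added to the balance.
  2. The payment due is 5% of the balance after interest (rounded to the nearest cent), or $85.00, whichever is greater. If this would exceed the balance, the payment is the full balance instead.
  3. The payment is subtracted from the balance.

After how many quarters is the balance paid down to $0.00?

12

Quarter 1: opening $764.65; interest $16.82 → $781.47; payment $85.00; balance $696.47
Quarter 2: opening $696.47; interest $16.82 → $713.29; payment $85.00; balance $628.29
Quarter 3: opening $628.29; interest $16.82 → $645.11; payment $85.00; balance $560.11
Quarter 4: opening $560.11; interest $16.82 → $576.93; payment $85.00; balance $491.93
Quarter 5: opening $491.93; interest $16.82 → $508.75; payment $85.00; balance $423.75
Quarter 6: opening $423.75; interest $16.82 → $440.57; payment $85.00; balance $355.57
Quarter 7: opening $355.57; interest $16.82 → $372.39; payment $85.00; balance $287.39
Quarter 8: opening $287.39; interest $16.82 → $304.21; payment $85.00; balance $219.21
Quarter 9: opening $219.21; interest $16.82 → $236.03; payment $85.00; balance $151.03
Quarter 10: opening $151.03; interest $16.82 → $167.85; payment $85.00; balance $82.85
Quarter 11: opening $82.85; interest $16.82 → $99.67; payment $85.00; balance $14.67
Quarter 12: opening $14.67; interest $16.82 → $31.49; payment $31.49; balance $0.00
Balance reaches $0.00 in quarter 12.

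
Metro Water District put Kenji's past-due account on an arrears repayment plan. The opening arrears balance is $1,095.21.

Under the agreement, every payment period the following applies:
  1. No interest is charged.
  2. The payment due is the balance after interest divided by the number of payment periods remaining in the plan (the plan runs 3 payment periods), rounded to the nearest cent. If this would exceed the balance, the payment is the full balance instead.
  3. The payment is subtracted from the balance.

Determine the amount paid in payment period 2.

Payment period 1: opening $1,095.21; payment $365.07; balance $730.14
Payment period 2: opening $730.14; payment $365.07; balance $365.07

$365.07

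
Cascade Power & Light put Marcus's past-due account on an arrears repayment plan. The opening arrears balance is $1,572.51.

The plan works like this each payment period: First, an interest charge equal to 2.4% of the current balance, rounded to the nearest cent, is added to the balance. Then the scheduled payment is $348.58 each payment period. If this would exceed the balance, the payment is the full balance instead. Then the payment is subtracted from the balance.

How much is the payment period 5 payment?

# | Opening | Interest | Payment | End bal
1 | $1,572.51 | $37.74 | $348.58 | $1,261.67
2 | $1,261.67 | $30.28 | $348.58 | $943.37
3 | $943.37 | $22.64 | $348.58 | $617.43
4 | $617.43 | $14.82 | $348.58 | $283.67
5 | $283.67 | $6.81 | $290.48 | $0.00

$290.48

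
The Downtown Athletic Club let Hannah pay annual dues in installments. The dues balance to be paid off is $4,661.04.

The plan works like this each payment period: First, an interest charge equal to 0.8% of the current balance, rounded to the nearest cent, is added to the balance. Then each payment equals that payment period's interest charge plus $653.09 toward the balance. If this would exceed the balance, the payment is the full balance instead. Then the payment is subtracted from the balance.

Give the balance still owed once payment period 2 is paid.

Payment period 1: $4,661.04 +$37.29 interest = $4,698.33; pay $690.38 → $4,007.95
Payment period 2: $4,007.95 +$32.06 interest = $4,040.01; pay $685.15 → $3,354.86

$3,354.86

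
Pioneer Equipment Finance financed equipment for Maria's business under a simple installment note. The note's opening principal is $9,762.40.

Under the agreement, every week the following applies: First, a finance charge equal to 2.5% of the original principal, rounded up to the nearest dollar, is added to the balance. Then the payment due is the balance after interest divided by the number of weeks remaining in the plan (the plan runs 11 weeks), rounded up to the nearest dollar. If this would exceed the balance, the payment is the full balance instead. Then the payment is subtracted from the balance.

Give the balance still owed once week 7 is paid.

Week 1: opening $9,762.40; interest $245.00 → $10,007.40; payment $910.00; balance $9,097.40
Week 2: opening $9,097.40; interest $245.00 → $9,342.40; payment $935.00; balance $8,407.40
Week 3: opening $8,407.40; interest $245.00 → $8,652.40; payment $962.00; balance $7,690.40
Week 4: opening $7,690.40; interest $245.00 → $7,935.40; payment $992.00; balance $6,943.40
Week 5: opening $6,943.40; interest $245.00 → $7,188.40; payment $1,027.00; balance $6,161.40
Week 6: opening $6,161.40; interest $245.00 → $6,406.40; payment $1,068.00; balance $5,338.40
Week 7: opening $5,338.40; interest $245.00 → $5,583.40; payment $1,117.00; balance $4,466.40

$4,466.40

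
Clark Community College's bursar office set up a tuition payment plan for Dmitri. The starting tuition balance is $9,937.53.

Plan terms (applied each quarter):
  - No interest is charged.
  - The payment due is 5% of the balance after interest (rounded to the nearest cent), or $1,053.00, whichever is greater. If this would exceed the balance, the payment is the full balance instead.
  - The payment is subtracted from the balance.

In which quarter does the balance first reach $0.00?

Quarter 1: $9,937.53 − $1,053.00 → $8,884.53
Quarter 2: $8,884.53 − $1,053.00 → $7,831.53
Quarter 3: $7,831.53 − $1,053.00 → $6,778.53
Quarter 4: $6,778.53 − $1,053.00 → $5,725.53
Quarter 5: $5,725.53 − $1,053.00 → $4,672.53
Quarter 6: $4,672.53 − $1,053.00 → $3,619.53
Quarter 7: $3,619.53 − $1,053.00 → $2,566.53
Quarter 8: $2,566.53 − $1,053.00 → $1,513.53
Quarter 9: $1,513.53 − $1,053.00 → $460.53
Quarter 10: $460.53 − $460.53 → $0.00
Balance reaches $0.00 in quarter 10.

10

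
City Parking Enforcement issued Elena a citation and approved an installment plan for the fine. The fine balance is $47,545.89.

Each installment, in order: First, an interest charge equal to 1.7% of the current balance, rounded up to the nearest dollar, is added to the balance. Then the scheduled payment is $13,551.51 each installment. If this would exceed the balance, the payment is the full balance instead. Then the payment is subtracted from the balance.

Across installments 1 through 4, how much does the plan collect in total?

$49,466.89

# | Opening | Interest | Payment | End bal
1 | $47,545.89 | $809.00 | $13,551.51 | $34,803.38
2 | $34,803.38 | $592.00 | $13,551.51 | $21,843.87
3 | $21,843.87 | $372.00 | $13,551.51 | $8,664.36
4 | $8,664.36 | $148.00 | $8,812.36 | $0.00
Total paid: $49,466.89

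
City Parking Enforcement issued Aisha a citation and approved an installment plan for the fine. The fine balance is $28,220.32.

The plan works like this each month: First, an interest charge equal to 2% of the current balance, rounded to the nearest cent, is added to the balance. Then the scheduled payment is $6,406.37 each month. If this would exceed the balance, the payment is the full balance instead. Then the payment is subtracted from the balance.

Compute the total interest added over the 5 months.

Month 1: opening $28,220.32; interest $564.41 → $28,784.73; payment $6,406.37; balance $22,378.36
Month 2: opening $22,378.36; interest $447.57 → $22,825.93; payment $6,406.37; balance $16,419.56
Month 3: opening $16,419.56; interest $328.39 → $16,747.95; payment $6,406.37; balance $10,341.58
Month 4: opening $10,341.58; interest $206.83 → $10,548.41; payment $6,406.37; balance $4,142.04
Month 5: opening $4,142.04; interest $82.84 → $4,224.88; payment $4,224.88; balance $0.00
Total interest: $564.41 + $447.57 + $328.39 + $206.83 + $82.84 = $1,630.04

$1,630.04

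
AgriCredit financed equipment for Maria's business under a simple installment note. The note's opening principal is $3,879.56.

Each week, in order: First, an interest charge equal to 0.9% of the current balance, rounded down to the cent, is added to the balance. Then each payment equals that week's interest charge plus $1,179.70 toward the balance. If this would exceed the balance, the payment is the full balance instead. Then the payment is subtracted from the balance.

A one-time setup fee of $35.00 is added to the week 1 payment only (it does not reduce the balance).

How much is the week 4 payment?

$343.52

Week 1: opening $3,879.56; interest $34.91 → $3,914.47; payment $1,214.61 (+ $35.00 fee); balance $2,699.86
Week 2: opening $2,699.86; interest $24.29 → $2,724.15; payment $1,203.99; balance $1,520.16
Week 3: opening $1,520.16; interest $13.68 → $1,533.84; payment $1,193.38; balance $340.46
Week 4: opening $340.46; interest $3.06 → $343.52; payment $343.52; balance $0.00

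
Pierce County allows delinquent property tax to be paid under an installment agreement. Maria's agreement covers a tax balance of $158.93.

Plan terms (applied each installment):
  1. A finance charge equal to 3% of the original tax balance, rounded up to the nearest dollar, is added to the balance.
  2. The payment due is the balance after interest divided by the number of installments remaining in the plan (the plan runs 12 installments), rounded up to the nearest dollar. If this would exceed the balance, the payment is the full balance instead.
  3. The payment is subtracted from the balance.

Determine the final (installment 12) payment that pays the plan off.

$27.93

Installment 1: $158.93 +$5.00 interest = $163.93; pay $14.00 → $149.93
Installment 2: $149.93 +$5.00 interest = $154.93; pay $15.00 → $139.93
Installment 3: $139.93 +$5.00 interest = $144.93; pay $15.00 → $129.93
Installment 4: $129.93 +$5.00 interest = $134.93; pay $15.00 → $119.93
Installment 5: $119.93 +$5.00 interest = $124.93; pay $16.00 → $108.93
Installment 6: $108.93 +$5.00 interest = $113.93; pay $17.00 → $96.93
Installment 7: $96.93 +$5.00 interest = $101.93; pay $17.00 → $84.93
Installment 8: $84.93 +$5.00 interest = $89.93; pay $18.00 → $71.93
Installment 9: $71.93 +$5.00 interest = $76.93; pay $20.00 → $56.93
Installment 10: $56.93 +$5.00 interest = $61.93; pay $21.00 → $40.93
Installment 11: $40.93 +$5.00 interest = $45.93; pay $23.00 → $22.93
Installment 12: $22.93 +$5.00 interest = $27.93; pay $27.93 → $0.00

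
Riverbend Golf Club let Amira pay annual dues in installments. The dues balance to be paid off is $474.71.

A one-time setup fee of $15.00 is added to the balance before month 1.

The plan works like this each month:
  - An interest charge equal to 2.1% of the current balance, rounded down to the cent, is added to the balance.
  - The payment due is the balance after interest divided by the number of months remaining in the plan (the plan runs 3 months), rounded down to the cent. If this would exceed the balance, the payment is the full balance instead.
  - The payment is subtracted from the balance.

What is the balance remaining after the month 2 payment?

# | Opening | Interest | Payment | End bal
1 | $489.71 | $10.28 | $166.66 | $333.33
2 | $333.33 | $6.99 | $170.16 | $170.16

$170.16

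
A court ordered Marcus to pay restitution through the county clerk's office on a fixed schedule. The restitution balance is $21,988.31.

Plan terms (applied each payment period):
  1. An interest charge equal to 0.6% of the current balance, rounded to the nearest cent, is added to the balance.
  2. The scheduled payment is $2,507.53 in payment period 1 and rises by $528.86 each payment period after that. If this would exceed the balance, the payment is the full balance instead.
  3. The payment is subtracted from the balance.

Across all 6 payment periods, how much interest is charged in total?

$512.31

Payment period 1: opening $21,988.31; interest $131.93 → $22,120.24; payment $2,507.53; balance $19,612.71
Payment period 2: opening $19,612.71; interest $117.68 → $19,730.39; payment $3,036.39; balance $16,694.00
Payment period 3: opening $16,694.00; interest $100.16 → $16,794.16; payment $3,565.25; balance $13,228.91
Payment period 4: opening $13,228.91; interest $79.37 → $13,308.28; payment $4,094.11; balance $9,214.17
Payment period 5: opening $9,214.17; interest $55.29 → $9,269.46; payment $4,622.97; balance $4,646.49
Payment period 6: opening $4,646.49; interest $27.88 → $4,674.37; payment $4,674.37; balance $0.00
Total interest: $131.93 + $117.68 + $100.16 + $79.37 + $55.29 + $27.88 = $512.31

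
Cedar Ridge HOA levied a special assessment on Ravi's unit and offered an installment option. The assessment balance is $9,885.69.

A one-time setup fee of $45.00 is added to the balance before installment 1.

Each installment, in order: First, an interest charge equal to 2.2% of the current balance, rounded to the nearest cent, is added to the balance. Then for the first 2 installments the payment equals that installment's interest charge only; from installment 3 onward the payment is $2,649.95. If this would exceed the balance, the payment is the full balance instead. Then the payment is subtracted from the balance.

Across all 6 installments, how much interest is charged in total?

$985.17

Installment 1: opening $9,930.69; interest $218.48 → $10,149.17; payment $218.48; balance $9,930.69
Installment 2: opening $9,930.69; interest $218.48 → $10,149.17; payment $218.48; balance $9,930.69
Installment 3: opening $9,930.69; interest $218.48 → $10,149.17; payment $2,649.95; balance $7,499.22
Installment 4: opening $7,499.22; interest $164.98 → $7,664.20; payment $2,649.95; balance $5,014.25
Installment 5: opening $5,014.25; interest $110.31 → $5,124.56; payment $2,649.95; balance $2,474.61
Installment 6: opening $2,474.61; interest $54.44 → $2,529.05; payment $2,529.05; balance $0.00
Total interest: $218.48 + $218.48 + $218.48 + $164.98 + $110.31 + $54.44 = $985.17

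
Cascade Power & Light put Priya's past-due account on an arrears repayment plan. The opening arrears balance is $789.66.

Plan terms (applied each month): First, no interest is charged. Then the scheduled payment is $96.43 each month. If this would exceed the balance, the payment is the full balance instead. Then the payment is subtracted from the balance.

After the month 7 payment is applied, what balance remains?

# | Opening | Payment | End bal
1 | $789.66 | $96.43 | $693.23
2 | $693.23 | $96.43 | $596.80
3 | $596.80 | $96.43 | $500.37
4 | $500.37 | $96.43 | $403.94
5 | $403.94 | $96.43 | $307.51
6 | $307.51 | $96.43 | $211.08
7 | $211.08 | $96.43 | $114.65

$114.65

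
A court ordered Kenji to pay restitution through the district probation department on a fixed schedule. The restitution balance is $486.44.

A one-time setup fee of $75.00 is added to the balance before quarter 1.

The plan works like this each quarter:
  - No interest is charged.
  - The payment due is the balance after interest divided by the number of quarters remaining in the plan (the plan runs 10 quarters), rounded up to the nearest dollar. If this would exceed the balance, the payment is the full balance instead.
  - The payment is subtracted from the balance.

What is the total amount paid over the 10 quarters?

$561.44

Quarter 1: $561.44 − $57.00 → $504.44
Quarter 2: $504.44 − $57.00 → $447.44
Quarter 3: $447.44 − $56.00 → $391.44
Quarter 4: $391.44 − $56.00 → $335.44
Quarter 5: $335.44 − $56.00 → $279.44
Quarter 6: $279.44 − $56.00 → $223.44
Quarter 7: $223.44 − $56.00 → $167.44
Quarter 8: $167.44 − $56.00 → $111.44
Quarter 9: $111.44 − $56.00 → $55.44
Quarter 10: $55.44 − $55.44 → $0.00
Total paid: $561.44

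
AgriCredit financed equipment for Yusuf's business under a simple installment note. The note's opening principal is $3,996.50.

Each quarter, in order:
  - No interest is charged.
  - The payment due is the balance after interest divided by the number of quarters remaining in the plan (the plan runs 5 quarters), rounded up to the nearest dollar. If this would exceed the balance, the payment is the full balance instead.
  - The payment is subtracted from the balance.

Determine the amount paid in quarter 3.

Quarter 1: opening $3,996.50; payment $800.00; balance $3,196.50
Quarter 2: opening $3,196.50; payment $800.00; balance $2,396.50
Quarter 3: opening $2,396.50; payment $799.00; balance $1,597.50

$799.00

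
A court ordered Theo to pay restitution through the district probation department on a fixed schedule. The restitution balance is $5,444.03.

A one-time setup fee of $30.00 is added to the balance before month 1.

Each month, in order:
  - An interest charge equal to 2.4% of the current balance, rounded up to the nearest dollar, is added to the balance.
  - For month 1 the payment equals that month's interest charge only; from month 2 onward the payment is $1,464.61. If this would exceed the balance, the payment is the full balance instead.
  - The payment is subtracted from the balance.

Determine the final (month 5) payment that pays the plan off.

Month 1: $5,474.03 +$132.00 interest = $5,606.03; pay $132.00 → $5,474.03
Month 2: $5,474.03 +$132.00 interest = $5,606.03; pay $1,464.61 → $4,141.42
Month 3: $4,141.42 +$100.00 interest = $4,241.42; pay $1,464.61 → $2,776.81
Month 4: $2,776.81 +$67.00 interest = $2,843.81; pay $1,464.61 → $1,379.20
Month 5: $1,379.20 +$34.00 interest = $1,413.20; pay $1,413.20 → $0.00

$1,413.20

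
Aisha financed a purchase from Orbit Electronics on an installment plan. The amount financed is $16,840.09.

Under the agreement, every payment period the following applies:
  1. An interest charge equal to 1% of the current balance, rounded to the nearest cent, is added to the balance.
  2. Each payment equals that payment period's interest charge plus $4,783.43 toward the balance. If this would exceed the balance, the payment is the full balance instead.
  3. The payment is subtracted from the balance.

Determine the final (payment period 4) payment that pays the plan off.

Payment period 1: $16,840.09 +$168.40 interest = $17,008.49; pay $4,951.83 → $12,056.66
Payment period 2: $12,056.66 +$120.57 interest = $12,177.23; pay $4,904.00 → $7,273.23
Payment period 3: $7,273.23 +$72.73 interest = $7,345.96; pay $4,856.16 → $2,489.80
Payment period 4: $2,489.80 +$24.90 interest = $2,514.70; pay $2,514.70 → $0.00

$2,514.70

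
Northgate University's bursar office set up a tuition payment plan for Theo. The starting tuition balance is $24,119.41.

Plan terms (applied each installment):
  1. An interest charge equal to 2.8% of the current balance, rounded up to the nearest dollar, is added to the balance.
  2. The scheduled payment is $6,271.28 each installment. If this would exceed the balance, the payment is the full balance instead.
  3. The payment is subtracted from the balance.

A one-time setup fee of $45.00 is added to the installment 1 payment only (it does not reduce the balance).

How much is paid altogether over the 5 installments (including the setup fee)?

Installment 1: opening $24,119.41; interest $676.00 → $24,795.41; payment $6,271.28 (+ $45.00 fee); balance $18,524.13
Installment 2: opening $18,524.13; interest $519.00 → $19,043.13; payment $6,271.28; balance $12,771.85
Installment 3: opening $12,771.85; interest $358.00 → $13,129.85; payment $6,271.28; balance $6,858.57
Installment 4: opening $6,858.57; interest $193.00 → $7,051.57; payment $6,271.28; balance $780.29
Installment 5: opening $780.29; interest $22.00 → $802.29; payment $802.29; balance $0.00
Total paid: $25,932.41

$25,932.41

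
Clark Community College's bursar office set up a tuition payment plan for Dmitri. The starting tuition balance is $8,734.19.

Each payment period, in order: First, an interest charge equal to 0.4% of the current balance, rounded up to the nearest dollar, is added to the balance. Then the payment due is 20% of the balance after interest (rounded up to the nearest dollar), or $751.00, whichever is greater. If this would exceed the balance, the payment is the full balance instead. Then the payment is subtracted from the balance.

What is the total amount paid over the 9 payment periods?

$8,885.19

Payment period 1: $8,734.19 +$35.00 interest = $8,769.19; pay $1,754.00 → $7,015.19
Payment period 2: $7,015.19 +$29.00 interest = $7,044.19; pay $1,409.00 → $5,635.19
Payment period 3: $5,635.19 +$23.00 interest = $5,658.19; pay $1,132.00 → $4,526.19
Payment period 4: $4,526.19 +$19.00 interest = $4,545.19; pay $910.00 → $3,635.19
Payment period 5: $3,635.19 +$15.00 interest = $3,650.19; pay $751.00 → $2,899.19
Payment period 6: $2,899.19 +$12.00 interest = $2,911.19; pay $751.00 → $2,160.19
Payment period 7: $2,160.19 +$9.00 interest = $2,169.19; pay $751.00 → $1,418.19
Payment period 8: $1,418.19 +$6.00 interest = $1,424.19; pay $751.00 → $673.19
Payment period 9: $673.19 +$3.00 interest = $676.19; pay $676.19 → $0.00
Total paid: $8,885.19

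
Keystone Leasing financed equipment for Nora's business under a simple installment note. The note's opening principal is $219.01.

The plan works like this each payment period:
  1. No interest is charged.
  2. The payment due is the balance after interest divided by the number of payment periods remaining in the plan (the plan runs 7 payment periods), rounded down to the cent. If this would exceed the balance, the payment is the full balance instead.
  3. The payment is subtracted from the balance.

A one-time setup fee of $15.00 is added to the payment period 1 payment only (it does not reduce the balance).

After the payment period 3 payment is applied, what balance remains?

$125.16

Payment period 1: $219.01 − $31.28 (+ $15.00 fee) → $187.73
Payment period 2: $187.73 − $31.28 → $156.45
Payment period 3: $156.45 − $31.29 → $125.16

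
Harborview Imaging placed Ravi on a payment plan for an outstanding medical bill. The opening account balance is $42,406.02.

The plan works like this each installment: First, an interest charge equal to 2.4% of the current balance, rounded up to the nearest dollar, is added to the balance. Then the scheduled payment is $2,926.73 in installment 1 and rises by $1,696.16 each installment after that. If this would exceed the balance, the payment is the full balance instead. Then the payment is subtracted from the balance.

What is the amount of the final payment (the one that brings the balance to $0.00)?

Installment 1: opening $42,406.02; interest $1,018.00 → $43,424.02; payment $2,926.73; balance $40,497.29
Installment 2: opening $40,497.29; interest $972.00 → $41,469.29; payment $4,622.89; balance $36,846.40
Installment 3: opening $36,846.40; interest $885.00 → $37,731.40; payment $6,319.05; balance $31,412.35
Installment 4: opening $31,412.35; interest $754.00 → $32,166.35; payment $8,015.21; balance $24,151.14
Installment 5: opening $24,151.14; interest $580.00 → $24,731.14; payment $9,711.37; balance $15,019.77
Installment 6: opening $15,019.77; interest $361.00 → $15,380.77; payment $11,407.53; balance $3,973.24
Installment 7: opening $3,973.24; interest $96.00 → $4,069.24; payment $4,069.24; balance $0.00

$4,069.24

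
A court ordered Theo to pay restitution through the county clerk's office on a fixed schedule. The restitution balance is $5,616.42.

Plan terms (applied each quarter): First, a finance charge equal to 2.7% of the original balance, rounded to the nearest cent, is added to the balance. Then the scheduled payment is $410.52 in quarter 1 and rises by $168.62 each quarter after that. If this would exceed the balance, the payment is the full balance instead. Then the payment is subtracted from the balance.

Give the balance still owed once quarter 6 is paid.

$1,533.84

Quarter 1: $5,616.42 +$151.64 interest = $5,768.06; pay $410.52 → $5,357.54
Quarter 2: $5,357.54 +$151.64 interest = $5,509.18; pay $579.14 → $4,930.04
Quarter 3: $4,930.04 +$151.64 interest = $5,081.68; pay $747.76 → $4,333.92
Quarter 4: $4,333.92 +$151.64 interest = $4,485.56; pay $916.38 → $3,569.18
Quarter 5: $3,569.18 +$151.64 interest = $3,720.82; pay $1,085.00 → $2,635.82
Quarter 6: $2,635.82 +$151.64 interest = $2,787.46; pay $1,253.62 → $1,533.84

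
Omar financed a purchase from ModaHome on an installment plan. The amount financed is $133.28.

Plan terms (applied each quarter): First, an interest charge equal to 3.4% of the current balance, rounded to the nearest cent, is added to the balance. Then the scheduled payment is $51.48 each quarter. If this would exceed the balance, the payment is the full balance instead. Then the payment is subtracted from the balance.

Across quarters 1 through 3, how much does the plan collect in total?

Quarter 1: opening $133.28; interest $4.53 → $137.81; payment $51.48; balance $86.33
Quarter 2: opening $86.33; interest $2.94 → $89.27; payment $51.48; balance $37.79
Quarter 3: opening $37.79; interest $1.28 → $39.07; payment $39.07; balance $0.00
Total paid: $142.03

$142.03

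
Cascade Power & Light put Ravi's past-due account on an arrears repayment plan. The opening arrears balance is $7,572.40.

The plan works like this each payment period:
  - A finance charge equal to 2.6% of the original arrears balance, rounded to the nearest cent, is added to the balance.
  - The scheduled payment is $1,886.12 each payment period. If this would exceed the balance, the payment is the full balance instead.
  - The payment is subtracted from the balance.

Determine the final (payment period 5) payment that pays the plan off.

$1,012.32

Payment period 1: opening $7,572.40; interest $196.88 → $7,769.28; payment $1,886.12; balance $5,883.16
Payment period 2: opening $5,883.16; interest $196.88 → $6,080.04; payment $1,886.12; balance $4,193.92
Payment period 3: opening $4,193.92; interest $196.88 → $4,390.80; payment $1,886.12; balance $2,504.68
Payment period 4: opening $2,504.68; interest $196.88 → $2,701.56; payment $1,886.12; balance $815.44
Payment period 5: opening $815.44; interest $196.88 → $1,012.32; payment $1,012.32; balance $0.00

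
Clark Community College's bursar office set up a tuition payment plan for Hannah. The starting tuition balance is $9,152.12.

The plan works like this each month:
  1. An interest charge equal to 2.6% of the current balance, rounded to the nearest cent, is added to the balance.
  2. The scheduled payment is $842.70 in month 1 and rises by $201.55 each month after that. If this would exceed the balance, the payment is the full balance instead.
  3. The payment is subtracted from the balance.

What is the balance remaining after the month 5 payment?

$3,898.44

Month 1: opening $9,152.12; interest $237.96 → $9,390.08; payment $842.70; balance $8,547.38
Month 2: opening $8,547.38; interest $222.23 → $8,769.61; payment $1,044.25; balance $7,725.36
Month 3: opening $7,725.36; interest $200.86 → $7,926.22; payment $1,245.80; balance $6,680.42
Month 4: opening $6,680.42; interest $173.69 → $6,854.11; payment $1,447.35; balance $5,406.76
Month 5: opening $5,406.76; interest $140.58 → $5,547.34; payment $1,648.90; balance $3,898.44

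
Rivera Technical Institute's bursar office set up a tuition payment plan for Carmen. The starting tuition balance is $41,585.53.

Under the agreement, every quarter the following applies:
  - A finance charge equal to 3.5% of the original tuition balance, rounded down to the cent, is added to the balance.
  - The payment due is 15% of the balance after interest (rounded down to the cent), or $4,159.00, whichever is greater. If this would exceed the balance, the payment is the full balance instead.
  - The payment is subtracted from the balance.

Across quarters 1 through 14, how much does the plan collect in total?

$61,962.39

Quarter 1: opening $41,585.53; interest $1,455.49 → $43,041.02; payment $6,456.15; balance $36,584.87
Quarter 2: opening $36,584.87; interest $1,455.49 → $38,040.36; payment $5,706.05; balance $32,334.31
Quarter 3: opening $32,334.31; interest $1,455.49 → $33,789.80; payment $5,068.47; balance $28,721.33
Quarter 4: opening $28,721.33; interest $1,455.49 → $30,176.82; payment $4,526.52; balance $25,650.30
Quarter 5: opening $25,650.30; interest $1,455.49 → $27,105.79; payment $4,159.00; balance $22,946.79
Quarter 6: opening $22,946.79; interest $1,455.49 → $24,402.28; payment $4,159.00; balance $20,243.28
Quarter 7: opening $20,243.28; interest $1,455.49 → $21,698.77; payment $4,159.00; balance $17,539.77
Quarter 8: opening $17,539.77; interest $1,455.49 → $18,995.26; payment $4,159.00; balance $14,836.26
Quarter 9: opening $14,836.26; interest $1,455.49 → $16,291.75; payment $4,159.00; balance $12,132.75
Quarter 10: opening $12,132.75; interest $1,455.49 → $13,588.24; payment $4,159.00; balance $9,429.24
Quarter 11: opening $9,429.24; interest $1,455.49 → $10,884.73; payment $4,159.00; balance $6,725.73
Quarter 12: opening $6,725.73; interest $1,455.49 → $8,181.22; payment $4,159.00; balance $4,022.22
Quarter 13: opening $4,022.22; interest $1,455.49 → $5,477.71; payment $4,159.00; balance $1,318.71
Quarter 14: opening $1,318.71; interest $1,455.49 → $2,774.20; payment $2,774.20; balance $0.00
Total paid: $61,962.39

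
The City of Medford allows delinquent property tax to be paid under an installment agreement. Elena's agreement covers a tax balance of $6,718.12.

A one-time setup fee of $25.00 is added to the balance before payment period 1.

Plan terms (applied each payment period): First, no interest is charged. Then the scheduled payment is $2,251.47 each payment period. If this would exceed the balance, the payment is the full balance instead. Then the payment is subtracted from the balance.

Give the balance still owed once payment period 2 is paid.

Payment period 1: $6,743.12 − $2,251.47 → $4,491.65
Payment period 2: $4,491.65 − $2,251.47 → $2,240.18

$2,240.18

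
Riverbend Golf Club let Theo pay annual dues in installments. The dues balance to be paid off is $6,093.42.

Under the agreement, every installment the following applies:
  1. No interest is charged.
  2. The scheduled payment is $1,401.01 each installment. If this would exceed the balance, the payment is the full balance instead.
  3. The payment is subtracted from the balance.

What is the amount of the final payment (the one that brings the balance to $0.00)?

$489.38

Installment 1: $6,093.42 − $1,401.01 → $4,692.41
Installment 2: $4,692.41 − $1,401.01 → $3,291.40
Installment 3: $3,291.40 − $1,401.01 → $1,890.39
Installment 4: $1,890.39 − $1,401.01 → $489.38
Installment 5: $489.38 − $489.38 → $0.00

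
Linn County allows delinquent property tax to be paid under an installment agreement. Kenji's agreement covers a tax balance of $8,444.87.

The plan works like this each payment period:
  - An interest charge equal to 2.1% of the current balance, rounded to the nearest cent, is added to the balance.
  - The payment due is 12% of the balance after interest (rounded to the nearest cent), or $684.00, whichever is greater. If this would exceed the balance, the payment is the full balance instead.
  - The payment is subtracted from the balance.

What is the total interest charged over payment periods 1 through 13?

$1,197.14

Payment period 1: opening $8,444.87; interest $177.34 → $8,622.21; payment $1,034.67; balance $7,587.54
Payment period 2: opening $7,587.54; interest $159.34 → $7,746.88; payment $929.63; balance $6,817.25
Payment period 3: opening $6,817.25; interest $143.16 → $6,960.41; payment $835.25; balance $6,125.16
Payment period 4: opening $6,125.16; interest $128.63 → $6,253.79; payment $750.45; balance $5,503.34
Payment period 5: opening $5,503.34; interest $115.57 → $5,618.91; payment $684.00; balance $4,934.91
Payment period 6: opening $4,934.91; interest $103.63 → $5,038.54; payment $684.00; balance $4,354.54
Payment period 7: opening $4,354.54; interest $91.45 → $4,445.99; payment $684.00; balance $3,761.99
Payment period 8: opening $3,761.99; interest $79.00 → $3,840.99; payment $684.00; balance $3,156.99
Payment period 9: opening $3,156.99; interest $66.30 → $3,223.29; payment $684.00; balance $2,539.29
Payment period 10: opening $2,539.29; interest $53.33 → $2,592.62; payment $684.00; balance $1,908.62
Payment period 11: opening $1,908.62; interest $40.08 → $1,948.70; payment $684.00; balance $1,264.70
Payment period 12: opening $1,264.70; interest $26.56 → $1,291.26; payment $684.00; balance $607.26
Payment period 13: opening $607.26; interest $12.75 → $620.01; payment $620.01; balance $0.00
Total interest: $177.34 + $159.34 + $143.16 + $128.63 + $115.57 + $103.63 + $91.45 + $79.00 + $66.30 + $53.33 + $40.08 + $26.56 + $12.75 = $1,197.14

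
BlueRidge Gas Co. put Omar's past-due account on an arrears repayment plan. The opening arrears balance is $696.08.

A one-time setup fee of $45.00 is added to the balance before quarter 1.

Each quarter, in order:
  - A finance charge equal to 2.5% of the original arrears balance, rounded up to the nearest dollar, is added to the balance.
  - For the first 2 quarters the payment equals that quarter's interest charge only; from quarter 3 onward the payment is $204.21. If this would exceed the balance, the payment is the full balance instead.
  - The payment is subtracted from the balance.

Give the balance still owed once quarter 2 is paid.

$741.08

Quarter 1: opening $741.08; interest $18.00 → $759.08; payment $18.00; balance $741.08
Quarter 2: opening $741.08; interest $18.00 → $759.08; payment $18.00; balance $741.08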